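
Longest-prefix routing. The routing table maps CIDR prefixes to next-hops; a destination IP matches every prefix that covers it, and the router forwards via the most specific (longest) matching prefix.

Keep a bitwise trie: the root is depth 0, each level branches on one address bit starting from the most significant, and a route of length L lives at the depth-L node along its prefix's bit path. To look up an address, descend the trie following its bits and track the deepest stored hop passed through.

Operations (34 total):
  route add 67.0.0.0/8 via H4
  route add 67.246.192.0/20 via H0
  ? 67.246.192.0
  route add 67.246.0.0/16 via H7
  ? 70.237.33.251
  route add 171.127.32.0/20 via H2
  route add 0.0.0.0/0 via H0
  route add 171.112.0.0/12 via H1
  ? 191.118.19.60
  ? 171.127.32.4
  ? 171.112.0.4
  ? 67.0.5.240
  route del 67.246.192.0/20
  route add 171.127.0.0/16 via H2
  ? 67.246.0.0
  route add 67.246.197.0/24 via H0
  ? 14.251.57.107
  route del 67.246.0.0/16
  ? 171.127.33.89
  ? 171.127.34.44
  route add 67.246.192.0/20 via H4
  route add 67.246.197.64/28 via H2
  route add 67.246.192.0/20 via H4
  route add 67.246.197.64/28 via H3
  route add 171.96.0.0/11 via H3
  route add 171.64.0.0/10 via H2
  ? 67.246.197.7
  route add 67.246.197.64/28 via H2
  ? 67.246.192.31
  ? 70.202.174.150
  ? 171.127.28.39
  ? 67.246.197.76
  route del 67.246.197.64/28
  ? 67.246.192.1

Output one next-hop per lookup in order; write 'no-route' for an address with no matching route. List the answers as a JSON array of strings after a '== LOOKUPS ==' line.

Process each operation:
  + 67.0.0.0/8 (H4) depth=8
  + 67.246.192.0/20 (H0) depth=20
  ? 67.246.192.0  path d0:-→d1:-→d2:-→d3:-→d4:-→d5:-→d6:-→d7:-→d8:H4→d9:-→d10:-→d11:-→d12:-→d13:-→d14:-→d15:-→d16:-→d17:-→d18:-→d19:-→d20:H0  best=H0
  + 67.246.0.0/16 (H7) depth=16
  ? 70.237.33.251  path d0:-→d1:-→d2:-→d3:-→d4:-→d5:-  best=no-route
  + 171.127.32.0/20 (H2) depth=20
  + 0.0.0.0/0 (H0) depth=0
  + 171.112.0.0/12 (H1) depth=12
  ? 191.118.19.60  path d0:H0→d1:-→d2:-→d3:-  best=H0
  ? 171.127.32.4  path d0:H0→d1:-→d2:-→d3:-→d4:-→d5:-→d6:-→d7:-→d8:-→d9:-→d10:-→d11:-→d12:H1→d13:-→d14:-→d15:-→d16:-→d17:-→d18:-→d19:-→d20:H2  best=H2
  ? 171.112.0.4  path d0:H0→d1:-→d2:-→d3:-→d4:-→d5:-→d6:-→d7:-→d8:-→d9:-→d10:-→d11:-→d12:H1  best=H1
  ? 67.0.5.240  path d0:H0→d1:-→d2:-→d3:-→d4:-→d5:-→d6:-→d7:-→d8:H4  best=H4
  del 67.246.192.0/20 (clear depth 20)
  + 171.127.0.0/16 (H2) depth=16
  ? 67.246.0.0  path d0:H0→d1:-→d2:-→d3:-→d4:-→d5:-→d6:-→d7:-→d8:H4→d9:-→d10:-→d11:-→d12:-→d13:-→d14:-→d15:-→d16:H7  best=H7
  + 67.246.197.0/24 (H0) depth=24
  ? 14.251.57.107  path d0:H0→d1:-  best=H0
  del 67.246.0.0/16 (clear depth 16)
  ? 171.127.33.89  path d0:H0→d1:-→d2:-→d3:-→d4:-→d5:-→d6:-→d7:-→d8:-→d9:-→d10:-→d11:-→d12:H1→d13:-→d14:-→d15:-→d16:H2→d17:-→d18:-→d19:-→d20:H2  best=H2
  ? 171.127.34.44  path d0:H0→d1:-→d2:-→d3:-→d4:-→d5:-→d6:-→d7:-→d8:-→d9:-→d10:-→d11:-→d12:H1→d13:-→d14:-→d15:-→d16:H2→d17:-→d18:-→d19:-→d20:H2  best=H2
  + 67.246.192.0/20 (H4) depth=20
  + 67.246.197.64/28 (H2) depth=28
  + 67.246.192.0/20 (H4) depth=20
  + 67.246.197.64/28 (H3) depth=28
  + 171.96.0.0/11 (H3) depth=11
  + 171.64.0.0/10 (H2) depth=10
  ? 67.246.197.7  path d0:H0→d1:-→d2:-→d3:-→d4:-→d5:-→d6:-→d7:-→d8:H4→d9:-→d10:-→d11:-→d12:-→d13:-→d14:-→d15:-→d16:-→d17:-→d18:-→d19:-→d20:H4→d21:-→d22:-→d23:-→d24:H0→d25:-  best=H0
  + 67.246.197.64/28 (H2) depth=28
  ? 67.246.192.31  path d0:H0→d1:-→d2:-→d3:-→d4:-→d5:-→d6:-→d7:-→d8:H4→d9:-→d10:-→d11:-→d12:-→d13:-→d14:-→d15:-→d16:-→d17:-→d18:-→d19:-→d20:H4→d21:-  best=H4
  ? 70.202.174.150  path d0:H0→d1:-→d2:-→d3:-→d4:-→d5:-  best=H0
  ? 171.127.28.39  path d0:H0→d1:-→d2:-→d3:-→d4:-→d5:-→d6:-→d7:-→d8:-→d9:-→d10:H2→d11:H3→d12:H1→d13:-→d14:-→d15:-→d16:H2→d17:-→d18:-  best=H2
  ? 67.246.197.76  path d0:H0→d1:-→d2:-→d3:-→d4:-→d5:-→d6:-→d7:-→d8:H4→d9:-→d10:-→d11:-→d12:-→d13:-→d14:-→d15:-→d16:-→d17:-→d18:-→d19:-→d20:H4→d21:-→d22:-→d23:-→d24:H0→d25:-→d26:-→d27:-→d28:H2  best=H2
  del 67.246.197.64/28 (clear depth 28)
  ? 67.246.192.1  path d0:H0→d1:-→d2:-→d3:-→d4:-→d5:-→d6:-→d7:-→d8:H4→d9:-→d10:-→d11:-→d12:-→d13:-→d14:-→d15:-→d16:-→d17:-→d18:-→d19:-→d20:H4→d21:-  best=H4

== LOOKUPS ==
["H0","no-route","H0","H2","H1","H4","H7","H0","H2","H2","H0","H4","H0","H2","H2","H4"]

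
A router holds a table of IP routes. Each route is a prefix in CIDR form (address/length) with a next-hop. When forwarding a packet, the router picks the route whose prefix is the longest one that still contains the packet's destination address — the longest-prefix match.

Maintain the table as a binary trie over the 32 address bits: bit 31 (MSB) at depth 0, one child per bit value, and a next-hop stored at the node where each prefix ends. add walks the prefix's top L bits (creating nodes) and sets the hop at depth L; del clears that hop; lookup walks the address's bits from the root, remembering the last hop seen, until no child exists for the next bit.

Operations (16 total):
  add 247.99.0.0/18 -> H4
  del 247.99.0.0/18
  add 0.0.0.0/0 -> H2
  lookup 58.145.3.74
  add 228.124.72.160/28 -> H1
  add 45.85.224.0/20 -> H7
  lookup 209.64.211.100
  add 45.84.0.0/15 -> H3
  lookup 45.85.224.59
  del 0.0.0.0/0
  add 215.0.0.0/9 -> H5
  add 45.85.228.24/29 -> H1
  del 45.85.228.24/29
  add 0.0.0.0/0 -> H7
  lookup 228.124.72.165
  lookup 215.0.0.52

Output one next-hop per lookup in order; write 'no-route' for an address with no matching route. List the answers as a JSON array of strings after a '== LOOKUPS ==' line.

Process each operation:
  add 247.99.0.0/18 -> H4 at depth 18
  del 247.99.0.0/18 (clear depth 18)
  add 0.0.0.0/0 -> H2 at depth 0
  lookup 58.145.3.74: bits ε walk d0:H2 -> H2
  add 228.124.72.160/28 -> H1 at depth 28
  add 45.85.224.0/20 -> H7 at depth 20
  lookup 209.64.211.100: bits 11 walk d0:H2→d1:-→d2:- -> H2
  add 45.84.0.0/15 -> H3 at depth 15
  lookup 45.85.224.59: bits 00101101010101011110 walk d0:H2→d1:-→d2:-→d3:-→d4:-→d5:-→d6:-→d7:-→d8:-→d9:-→d10:-→d11:-→d12:-→d13:-→d14:-→d15:H3→d16:-→d17:-→d18:-→d19:-→d20:H7 -> H7
  del 0.0.0.0/0 (clear depth 0)
  add 215.0.0.0/9 -> H5 at depth 9
  add 45.85.228.24/29 -> H1 at depth 29
  del 45.85.228.24/29 (clear depth 29)
  add 0.0.0.0/0 -> H7 at depth 0
  lookup 228.124.72.165: bits 1110010001111100010010001010 walk d0:H7→d1:-→d2:-→d3:-→d4:-→d5:-→d6:-→d7:-→d8:-→d9:-→d10:-→d11:-→d12:-→d13:-→d14:-→d15:-→d16:-→d17:-→d18:-→d19:-→d20:-→d21:-→d22:-→d23:-→d24:-→d25:-→d26:-→d27:-→d28:H1 -> H1
  lookup 215.0.0.52: bits 110101110 walk d0:H7→d1:-→d2:-→d3:-→d4:-→d5:-→d6:-→d7:-→d8:-→d9:H5 -> H5

== LOOKUPS ==
["H2","H2","H7","H1","H5"]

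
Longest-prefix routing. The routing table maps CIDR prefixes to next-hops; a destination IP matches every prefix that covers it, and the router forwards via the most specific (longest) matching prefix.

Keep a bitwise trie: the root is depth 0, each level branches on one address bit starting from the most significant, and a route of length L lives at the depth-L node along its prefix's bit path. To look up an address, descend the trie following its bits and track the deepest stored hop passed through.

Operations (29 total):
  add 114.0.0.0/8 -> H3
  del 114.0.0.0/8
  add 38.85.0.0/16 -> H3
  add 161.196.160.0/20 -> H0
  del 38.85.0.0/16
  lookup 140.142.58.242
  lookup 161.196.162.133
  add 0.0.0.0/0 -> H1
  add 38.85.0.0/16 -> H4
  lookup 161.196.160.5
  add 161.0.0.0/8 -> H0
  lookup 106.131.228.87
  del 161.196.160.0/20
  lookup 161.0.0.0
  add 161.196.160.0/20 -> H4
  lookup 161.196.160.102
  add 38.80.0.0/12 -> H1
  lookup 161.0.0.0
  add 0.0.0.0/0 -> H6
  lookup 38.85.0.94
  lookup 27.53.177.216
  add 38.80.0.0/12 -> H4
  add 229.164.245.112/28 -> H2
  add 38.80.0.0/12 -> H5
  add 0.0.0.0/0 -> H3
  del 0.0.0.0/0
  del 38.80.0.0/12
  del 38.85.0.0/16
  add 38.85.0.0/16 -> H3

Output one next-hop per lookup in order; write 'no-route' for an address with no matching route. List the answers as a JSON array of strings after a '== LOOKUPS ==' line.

Apply in order:
  + 114.0.0.0/8 (H3) depth=8
  del 114.0.0.0/8 (clear depth 8)
  + 38.85.0.0/16 (H3) depth=16
  + 161.196.160.0/20 (H0) depth=20
  del 38.85.0.0/16 (clear depth 16)
  ? 140.142.58.242  path d0:-→d1:-→d2:-  best=no-route
  ? 161.196.162.133  path d0:-→d1:-→d2:-→d3:-→d4:-→d5:-→d6:-→d7:-→d8:-→d9:-→d10:-→d11:-→d12:-→d13:-→d14:-→d15:-→d16:-→d17:-→d18:-→d19:-→d20:H0  best=H0
  + 0.0.0.0/0 (H1) depth=0
  + 38.85.0.0/16 (H4) depth=16
  ? 161.196.160.5  path d0:H1→d1:-→d2:-→d3:-→d4:-→d5:-→d6:-→d7:-→d8:-→d9:-→d10:-→d11:-→d12:-→d13:-→d14:-→d15:-→d16:-→d17:-→d18:-→d19:-→d20:H0  best=H0
  + 161.0.0.0/8 (H0) depth=8
  ? 106.131.228.87  path d0:H1→d1:-→d2:-→d3:-  best=H1
  del 161.196.160.0/20 (clear depth 20)
  ? 161.0.0.0  path d0:H1→d1:-→d2:-→d3:-→d4:-→d5:-→d6:-→d7:-→d8:H0  best=H0
  + 161.196.160.0/20 (H4) depth=20
  ? 161.196.160.102  path d0:H1→d1:-→d2:-→d3:-→d4:-→d5:-→d6:-→d7:-→d8:H0→d9:-→d10:-→d11:-→d12:-→d13:-→d14:-→d15:-→d16:-→d17:-→d18:-→d19:-→d20:H4  best=H4
  + 38.80.0.0/12 (H1) depth=12
  ? 161.0.0.0  path d0:H1→d1:-→d2:-→d3:-→d4:-→d5:-→d6:-→d7:-→d8:H0  best=H0
  + 0.0.0.0/0 (H6) depth=0
  ? 38.85.0.94  path d0:H6→d1:-→d2:-→d3:-→d4:-→d5:-→d6:-→d7:-→d8:-→d9:-→d10:-→d11:-→d12:H1→d13:-→d14:-→d15:-→d16:H4  best=H4
  ? 27.53.177.216  path d0:H6→d1:-→d2:-  best=H6
  + 38.80.0.0/12 (H4) depth=12
  + 229.164.245.112/28 (H2) depth=28
  + 38.80.0.0/12 (H5) depth=12
  + 0.0.0.0/0 (H3) depth=0
  del 0.0.0.0/0 (clear depth 0)
  del 38.80.0.0/12 (clear depth 12)
  del 38.85.0.0/16 (clear depth 16)
  + 38.85.0.0/16 (H3) depth=16

== LOOKUPS ==
["no-route","H0","H0","H1","H0","H4","H0","H4","H6"]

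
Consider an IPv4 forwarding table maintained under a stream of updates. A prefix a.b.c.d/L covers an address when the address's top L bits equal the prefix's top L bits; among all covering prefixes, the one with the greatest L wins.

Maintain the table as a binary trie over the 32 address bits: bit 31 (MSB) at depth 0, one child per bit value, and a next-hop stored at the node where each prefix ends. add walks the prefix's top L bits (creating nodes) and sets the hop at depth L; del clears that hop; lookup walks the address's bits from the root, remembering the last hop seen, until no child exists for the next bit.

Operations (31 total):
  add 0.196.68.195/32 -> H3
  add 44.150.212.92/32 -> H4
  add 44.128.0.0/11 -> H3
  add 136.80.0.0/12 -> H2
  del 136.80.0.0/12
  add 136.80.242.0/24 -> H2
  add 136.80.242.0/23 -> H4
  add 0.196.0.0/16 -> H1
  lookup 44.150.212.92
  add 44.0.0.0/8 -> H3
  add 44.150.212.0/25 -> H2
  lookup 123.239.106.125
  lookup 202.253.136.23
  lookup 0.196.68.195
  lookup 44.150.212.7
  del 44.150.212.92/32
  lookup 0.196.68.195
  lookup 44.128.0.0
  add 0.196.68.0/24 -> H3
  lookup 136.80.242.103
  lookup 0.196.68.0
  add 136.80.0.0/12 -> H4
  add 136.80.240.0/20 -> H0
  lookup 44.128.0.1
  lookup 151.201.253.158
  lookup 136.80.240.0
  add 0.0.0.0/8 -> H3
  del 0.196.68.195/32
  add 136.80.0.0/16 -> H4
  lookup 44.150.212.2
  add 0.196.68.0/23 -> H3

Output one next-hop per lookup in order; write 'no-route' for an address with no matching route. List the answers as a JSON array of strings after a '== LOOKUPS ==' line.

Trace:
  add 0.196.68.195/32 -> H3 at depth 32
  add 44.150.212.92/32 -> H4 at depth 32
  add 44.128.0.0/11 -> H3 at depth 11
  add 136.80.0.0/12 -> H2 at depth 12
  del 136.80.0.0/12 (clear depth 12)
  add 136.80.242.0/24 -> H2 at depth 24
  add 136.80.242.0/23 -> H4 at depth 23
  add 0.196.0.0/16 -> H1 at depth 16
  Q 44.150.212.92: descend 00101100100101101101010001011100 ; hops seen [H3,H4] ; pick H4
  add 44.0.0.0/8 -> H3 at depth 8
  add 44.150.212.0/25 -> H2 at depth 25
  Q 123.239.106.125: descend 0 ; hops seen [∅] ; pick no-route
  Q 202.253.136.23: descend 1 ; hops seen [∅] ; pick no-route
  Q 0.196.68.195: descend 00000000110001000100010011000011 ; hops seen [H1,H3] ; pick H3
  Q 44.150.212.7: descend 0010110010010110110101000 ; hops seen [H3,H3,H2] ; pick H2
  del 44.150.212.92/32 (clear depth 32)
  Q 0.196.68.195: descend 00000000110001000100010011000011 ; hops seen [H1,H3] ; pick H3
  Q 44.128.0.0: descend 00101100100 ; hops seen [H3,H3] ; pick H3
  add 0.196.68.0/24 -> H3 at depth 24
  Q 136.80.242.103: descend 100010000101000011110010 ; hops seen [H4,H2] ; pick H2
  Q 0.196.68.0: descend 000000001100010001000100 ; hops seen [H1,H3] ; pick H3
  add 136.80.0.0/12 -> H4 at depth 12
  add 136.80.240.0/20 -> H0 at depth 20
  Q 44.128.0.1: descend 00101100100 ; hops seen [H3,H3] ; pick H3
  Q 151.201.253.158: descend 100 ; hops seen [∅] ; pick no-route
  Q 136.80.240.0: descend 1000100001010000111100 ; hops seen [H4,H0] ; pick H0
  add 0.0.0.0/8 -> H3 at depth 8
  del 0.196.68.195/32 (clear depth 32)
  add 136.80.0.0/16 -> H4 at depth 16
  Q 44.150.212.2: descend 0010110010010110110101000 ; hops seen [H3,H3,H2] ; pick H2
  add 0.196.68.0/23 -> H3 at depth 23

== LOOKUPS ==
["H4","no-route","no-route","H3","H2","H3","H3","H2","H3","H3","no-route","H0","H2"]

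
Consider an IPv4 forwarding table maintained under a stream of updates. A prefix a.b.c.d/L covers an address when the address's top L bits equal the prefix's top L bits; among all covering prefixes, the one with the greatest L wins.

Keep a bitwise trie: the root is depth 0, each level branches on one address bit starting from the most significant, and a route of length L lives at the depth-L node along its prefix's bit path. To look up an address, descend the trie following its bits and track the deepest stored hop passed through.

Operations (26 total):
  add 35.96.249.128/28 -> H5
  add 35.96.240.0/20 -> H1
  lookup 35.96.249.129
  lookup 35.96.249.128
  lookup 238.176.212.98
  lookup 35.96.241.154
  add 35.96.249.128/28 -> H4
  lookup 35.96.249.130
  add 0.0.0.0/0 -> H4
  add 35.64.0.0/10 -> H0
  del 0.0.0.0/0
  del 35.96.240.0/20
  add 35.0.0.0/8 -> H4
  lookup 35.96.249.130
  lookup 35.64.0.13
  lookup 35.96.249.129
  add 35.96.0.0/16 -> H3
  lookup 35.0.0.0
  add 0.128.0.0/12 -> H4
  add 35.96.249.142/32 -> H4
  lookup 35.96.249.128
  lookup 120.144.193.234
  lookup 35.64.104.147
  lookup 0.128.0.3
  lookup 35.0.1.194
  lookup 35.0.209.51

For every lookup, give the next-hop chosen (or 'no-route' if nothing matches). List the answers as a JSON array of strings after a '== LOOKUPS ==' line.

Apply in order:
  + 35.96.249.128/28 (H5) depth=28
  + 35.96.240.0/20 (H1) depth=20
  ? 35.96.249.129  path d0:-→d1:-→d2:-→d3:-→d4:-→d5:-→d6:-→d7:-→d8:-→d9:-→d10:-→d11:-→d12:-→d13:-→d14:-→d15:-→d16:-→d17:-→d18:-→d19:-→d20:H1→d21:-→d22:-→d23:-→d24:-→d25:-→d26:-→d27:-→d28:H5  best=H5
  ? 35.96.249.128  path d0:-→d1:-→d2:-→d3:-→d4:-→d5:-→d6:-→d7:-→d8:-→d9:-→d10:-→d11:-→d12:-→d13:-→d14:-→d15:-→d16:-→d17:-→d18:-→d19:-→d20:H1→d21:-→d22:-→d23:-→d24:-→d25:-→d26:-→d27:-→d28:H5  best=H5
  ? 238.176.212.98  path d0:-  best=no-route
  ? 35.96.241.154  path d0:-→d1:-→d2:-→d3:-→d4:-→d5:-→d6:-→d7:-→d8:-→d9:-→d10:-→d11:-→d12:-→d13:-→d14:-→d15:-→d16:-→d17:-→d18:-→d19:-→d20:H1  best=H1
  + 35.96.249.128/28 (H4) depth=28
  ? 35.96.249.130  path d0:-→d1:-→d2:-→d3:-→d4:-→d5:-→d6:-→d7:-→d8:-→d9:-→d10:-→d11:-→d12:-→d13:-→d14:-→d15:-→d16:-→d17:-→d18:-→d19:-→d20:H1→d21:-→d22:-→d23:-→d24:-→d25:-→d26:-→d27:-→d28:H4  best=H4
  + 0.0.0.0/0 (H4) depth=0
  + 35.64.0.0/10 (H0) depth=10
  del 0.0.0.0/0 (clear depth 0)
  del 35.96.240.0/20 (clear depth 20)
  + 35.0.0.0/8 (H4) depth=8
  ? 35.96.249.130  path d0:-→d1:-→d2:-→d3:-→d4:-→d5:-→d6:-→d7:-→d8:H4→d9:-→d10:H0→d11:-→d12:-→d13:-→d14:-→d15:-→d16:-→d17:-→d18:-→d19:-→d20:-→d21:-→d22:-→d23:-→d24:-→d25:-→d26:-→d27:-→d28:H4  best=H4
  ? 35.64.0.13  path d0:-→d1:-→d2:-→d3:-→d4:-→d5:-→d6:-→d7:-→d8:H4→d9:-→d10:H0  best=H0
  ? 35.96.249.129  path d0:-→d1:-→d2:-→d3:-→d4:-→d5:-→d6:-→d7:-→d8:H4→d9:-→d10:H0→d11:-→d12:-→d13:-→d14:-→d15:-→d16:-→d17:-→d18:-→d19:-→d20:-→d21:-→d22:-→d23:-→d24:-→d25:-→d26:-→d27:-→d28:H4  best=H4
  + 35.96.0.0/16 (H3) depth=16
  ? 35.0.0.0  path d0:-→d1:-→d2:-→d3:-→d4:-→d5:-→d6:-→d7:-→d8:H4→d9:-  best=H4
  + 0.128.0.0/12 (H4) depth=12
  + 35.96.249.142/32 (H4) depth=32
  ? 35.96.249.128  path d0:-→d1:-→d2:-→d3:-→d4:-→d5:-→d6:-→d7:-→d8:H4→d9:-→d10:H0→d11:-→d12:-→d13:-→d14:-→d15:-→d16:H3→d17:-→d18:-→d19:-→d20:-→d21:-→d22:-→d23:-→d24:-→d25:-→d26:-→d27:-→d28:H4  best=H4
  ? 120.144.193.234  path d0:-→d1:-  best=no-route
  ? 35.64.104.147  path d0:-→d1:-→d2:-→d3:-→d4:-→d5:-→d6:-→d7:-→d8:H4→d9:-→d10:H0  best=H0
  ? 0.128.0.3  path d0:-→d1:-→d2:-→d3:-→d4:-→d5:-→d6:-→d7:-→d8:-→d9:-→d10:-→d11:-→d12:H4  best=H4
  ? 35.0.1.194  path d0:-→d1:-→d2:-→d3:-→d4:-→d5:-→d6:-→d7:-→d8:H4→d9:-  best=H4
  ? 35.0.209.51  path d0:-→d1:-→d2:-→d3:-→d4:-→d5:-→d6:-→d7:-→d8:H4→d9:-  best=H4

== LOOKUPS ==
["H5","H5","no-route","H1","H4","H4","H0","H4","H4","H4","no-route","H0","H4","H4","H4"]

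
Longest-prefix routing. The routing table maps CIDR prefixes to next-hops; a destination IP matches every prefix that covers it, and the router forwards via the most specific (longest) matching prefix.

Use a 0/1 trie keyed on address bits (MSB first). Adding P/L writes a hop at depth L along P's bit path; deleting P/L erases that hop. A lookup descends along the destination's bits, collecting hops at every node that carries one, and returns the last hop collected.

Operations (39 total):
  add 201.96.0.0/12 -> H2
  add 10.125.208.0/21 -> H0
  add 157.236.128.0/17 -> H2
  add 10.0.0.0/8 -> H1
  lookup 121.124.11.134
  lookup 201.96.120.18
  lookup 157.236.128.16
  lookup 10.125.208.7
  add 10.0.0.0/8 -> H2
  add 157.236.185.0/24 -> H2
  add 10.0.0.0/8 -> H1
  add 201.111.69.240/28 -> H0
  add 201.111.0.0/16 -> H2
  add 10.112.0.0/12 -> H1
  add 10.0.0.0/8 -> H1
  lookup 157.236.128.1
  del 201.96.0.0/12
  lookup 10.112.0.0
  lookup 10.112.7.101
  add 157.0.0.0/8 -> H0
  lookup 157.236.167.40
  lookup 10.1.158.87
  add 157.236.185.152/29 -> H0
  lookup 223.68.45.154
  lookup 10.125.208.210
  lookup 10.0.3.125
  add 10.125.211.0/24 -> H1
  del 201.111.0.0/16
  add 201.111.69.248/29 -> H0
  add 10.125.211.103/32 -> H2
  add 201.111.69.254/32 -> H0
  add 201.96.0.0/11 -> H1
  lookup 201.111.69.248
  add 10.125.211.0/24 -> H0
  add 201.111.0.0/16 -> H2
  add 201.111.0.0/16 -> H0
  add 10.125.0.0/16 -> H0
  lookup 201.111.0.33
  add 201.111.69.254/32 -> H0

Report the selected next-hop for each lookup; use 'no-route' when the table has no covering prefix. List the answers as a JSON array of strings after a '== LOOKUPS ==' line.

Process each operation:
  + 201.96.0.0/12 (H2) depth=12
  + 10.125.208.0/21 (H0) depth=21
  + 157.236.128.0/17 (H2) depth=17
  + 10.0.0.0/8 (H1) depth=8
  lookup 121.124.11.134: bits 0 walk d0:-→d1:- -> no-route
  lookup 201.96.120.18: bits 110010010110 walk d0:-→d1:-→d2:-→d3:-→d4:-→d5:-→d6:-→d7:-→d8:-→d9:-→d10:-→d11:-→d12:H2 -> H2
  lookup 157.236.128.16: bits 10011101111011001 walk d0:-→d1:-→d2:-→d3:-→d4:-→d5:-→d6:-→d7:-→d8:-→d9:-→d10:-→d11:-→d12:-→d13:-→d14:-→d15:-→d16:-→d17:H2 -> H2
  lookup 10.125.208.7: bits 000010100111110111010 walk d0:-→d1:-→d2:-→d3:-→d4:-→d5:-→d6:-→d7:-→d8:H1→d9:-→d10:-→d11:-→d12:-→d13:-→d14:-→d15:-→d16:-→d17:-→d18:-→d19:-→d20:-→d21:H0 -> H0
  + 10.0.0.0/8 (H2) depth=8
  + 157.236.185.0/24 (H2) depth=24
  + 10.0.0.0/8 (H1) depth=8
  + 201.111.69.240/28 (H0) depth=28
  + 201.111.0.0/16 (H2) depth=16
  + 10.112.0.0/12 (H1) depth=12
  + 10.0.0.0/8 (H1) depth=8
  lookup 157.236.128.1: bits 100111011110110010 walk d0:-→d1:-→d2:-→d3:-→d4:-→d5:-→d6:-→d7:-→d8:-→d9:-→d10:-→d11:-→d12:-→d13:-→d14:-→d15:-→d16:-→d17:H2→d18:- -> H2
  - 201.96.0.0/12 clear@12
  lookup 10.112.0.0: bits 000010100111 walk d0:-→d1:-→d2:-→d3:-→d4:-→d5:-→d6:-→d7:-→d8:H1→d9:-→d10:-→d11:-→d12:H1 -> H1
  lookup 10.112.7.101: bits 000010100111 walk d0:-→d1:-→d2:-→d3:-→d4:-→d5:-→d6:-→d7:-→d8:H1→d9:-→d10:-→d11:-→d12:H1 -> H1
  + 157.0.0.0/8 (H0) depth=8
  lookup 157.236.167.40: bits 1001110111101100101 walk d0:-→d1:-→d2:-→d3:-→d4:-→d5:-→d6:-→d7:-→d8:H0→d9:-→d10:-→d11:-→d12:-→d13:-→d14:-→d15:-→d16:-→d17:H2→d18:-→d19:- -> H2
  lookup 10.1.158.87: bits 000010100 walk d0:-→d1:-→d2:-→d3:-→d4:-→d5:-→d6:-→d7:-→d8:H1→d9:- -> H1
  + 157.236.185.152/29 (H0) depth=29
  lookup 223.68.45.154: bits 110 walk d0:-→d1:-→d2:-→d3:- -> no-route
  lookup 10.125.208.210: bits 000010100111110111010 walk d0:-→d1:-→d2:-→d3:-→d4:-→d5:-→d6:-→d7:-→d8:H1→d9:-→d10:-→d11:-→d12:H1→d13:-→d14:-→d15:-→d16:-→d17:-→d18:-→d19:-→d20:-→d21:H0 -> H0
  lookup 10.0.3.125: bits 000010100 walk d0:-→d1:-→d2:-→d3:-→d4:-→d5:-→d6:-→d7:-→d8:H1→d9:- -> H1
  + 10.125.211.0/24 (H1) depth=24
  - 201.111.0.0/16 clear@16
  + 201.111.69.248/29 (H0) depth=29
  + 10.125.211.103/32 (H2) depth=32
  + 201.111.69.254/32 (H0) depth=32
  + 201.96.0.0/11 (H1) depth=11
  lookup 201.111.69.248: bits 11001001011011110100010111111 walk d0:-→d1:-→d2:-→d3:-→d4:-→d5:-→d6:-→d7:-→d8:-→d9:-→d10:-→d11:H1→d12:-→d13:-→d14:-→d15:-→d16:-→d17:-→d18:-→d19:-→d20:-→d21:-→d22:-→d23:-→d24:-→d25:-→d26:-→d27:-→d28:H0→d29:H0 -> H0
  + 10.125.211.0/24 (H0) depth=24
  + 201.111.0.0/16 (H2) depth=16
  + 201.111.0.0/16 (H0) depth=16
  + 10.125.0.0/16 (H0) depth=16
  lookup 201.111.0.33: bits 11001001011011110 walk d0:-→d1:-→d2:-→d3:-→d4:-→d5:-→d6:-→d7:-→d8:-→d9:-→d10:-→d11:H1→d12:-→d13:-→d14:-→d15:-→d16:H0→d17:- -> H0
  + 201.111.69.254/32 (H0) depth=32

== LOOKUPS ==
["no-route","H2","H2","H0","H2","H1","H1","H2","H1","no-route","H0","H1","H0","H0"]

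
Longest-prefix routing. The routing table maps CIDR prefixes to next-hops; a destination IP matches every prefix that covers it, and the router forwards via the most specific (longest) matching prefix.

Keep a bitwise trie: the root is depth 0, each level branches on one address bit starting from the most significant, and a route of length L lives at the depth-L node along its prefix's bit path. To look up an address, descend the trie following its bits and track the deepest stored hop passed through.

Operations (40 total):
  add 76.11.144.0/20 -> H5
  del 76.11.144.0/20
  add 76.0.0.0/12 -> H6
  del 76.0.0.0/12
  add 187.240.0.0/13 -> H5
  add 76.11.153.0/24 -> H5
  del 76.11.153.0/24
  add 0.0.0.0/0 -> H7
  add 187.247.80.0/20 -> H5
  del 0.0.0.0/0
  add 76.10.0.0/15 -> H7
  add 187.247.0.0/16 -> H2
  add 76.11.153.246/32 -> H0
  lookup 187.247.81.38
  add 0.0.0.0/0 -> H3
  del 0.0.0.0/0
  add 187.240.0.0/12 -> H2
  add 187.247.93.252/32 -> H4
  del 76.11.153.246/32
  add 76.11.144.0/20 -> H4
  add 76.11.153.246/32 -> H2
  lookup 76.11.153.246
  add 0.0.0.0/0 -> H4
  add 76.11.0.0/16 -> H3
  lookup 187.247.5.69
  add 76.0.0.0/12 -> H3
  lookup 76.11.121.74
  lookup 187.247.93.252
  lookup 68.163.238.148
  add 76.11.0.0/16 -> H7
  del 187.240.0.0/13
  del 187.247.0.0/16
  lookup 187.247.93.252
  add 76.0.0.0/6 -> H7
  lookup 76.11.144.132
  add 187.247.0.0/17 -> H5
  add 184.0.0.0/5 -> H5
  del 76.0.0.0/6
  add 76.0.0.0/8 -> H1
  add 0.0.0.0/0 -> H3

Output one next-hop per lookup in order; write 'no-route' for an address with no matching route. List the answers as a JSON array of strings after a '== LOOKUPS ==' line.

Apply in order:
  add 76.11.144.0/20 -> H5 at depth 20
  - 76.11.144.0/20 clear@20
  add 76.0.0.0/12 -> H6 at depth 12
  - 76.0.0.0/12 clear@12
  add 187.240.0.0/13 -> H5 at depth 13
  add 76.11.153.0/24 -> H5 at depth 24
  - 76.11.153.0/24 clear@24
  add 0.0.0.0/0 -> H7 at depth 0
  add 187.247.80.0/20 -> H5 at depth 20
  - 0.0.0.0/0 clear@0
  add 76.10.0.0/15 -> H7 at depth 15
  add 187.247.0.0/16 -> H2 at depth 16
  add 76.11.153.246/32 -> H0 at depth 32
  lookup 187.247.81.38: bits 10111011111101110101 walk d0:-→d1:-→d2:-→d3:-→d4:-→d5:-→d6:-→d7:-→d8:-→d9:-→d10:-→d11:-→d12:-→d13:H5→d14:-→d15:-→d16:H2→d17:-→d18:-→d19:-→d20:H5 -> H5
  add 0.0.0.0/0 -> H3 at depth 0
  - 0.0.0.0/0 clear@0
  add 187.240.0.0/12 -> H2 at depth 12
  add 187.247.93.252/32 -> H4 at depth 32
  - 76.11.153.246/32 clear@32
  add 76.11.144.0/20 -> H4 at depth 20
  add 76.11.153.246/32 -> H2 at depth 32
  lookup 76.11.153.246: bits 01001100000010111001100111110110 walk d0:-→d1:-→d2:-→d3:-→d4:-→d5:-→d6:-→d7:-→d8:-→d9:-→d10:-→d11:-→d12:-→d13:-→d14:-→d15:H7→d16:-→d17:-→d18:-→d19:-→d20:H4→d21:-→d22:-→d23:-→d24:-→d25:-→d26:-→d27:-→d28:-→d29:-→d30:-→d31:-→d32:H2 -> H2
  add 0.0.0.0/0 -> H4 at depth 0
  add 76.11.0.0/16 -> H3 at depth 16
  lookup 187.247.5.69: bits 10111011111101110 walk d0:H4→d1:-→d2:-→d3:-→d4:-→d5:-→d6:-→d7:-→d8:-→d9:-→d10:-→d11:-→d12:H2→d13:H5→d14:-→d15:-→d16:H2→d17:- -> H2
  add 76.0.0.0/12 -> H3 at depth 12
  lookup 76.11.121.74: bits 0100110000001011 walk d0:H4→d1:-→d2:-→d3:-→d4:-→d5:-→d6:-→d7:-→d8:-→d9:-→d10:-→d11:-→d12:H3→d13:-→d14:-→d15:H7→d16:H3 -> H3
  lookup 187.247.93.252: bits 10111011111101110101110111111100 walk d0:H4→d1:-→d2:-→d3:-→d4:-→d5:-→d6:-→d7:-→d8:-→d9:-→d10:-→d11:-→d12:H2→d13:H5→d14:-→d15:-→d16:H2→d17:-→d18:-→d19:-→d20:H5→d21:-→d22:-→d23:-→d24:-→d25:-→d26:-→d27:-→d28:-→d29:-→d30:-→d31:-→d32:H4 -> H4
  lookup 68.163.238.148: bits 0100 walk d0:H4→d1:-→d2:-→d3:-→d4:- -> H4
  add 76.11.0.0/16 -> H7 at depth 16
  - 187.240.0.0/13 clear@13
  - 187.247.0.0/16 clear@16
  lookup 187.247.93.252: bits 10111011111101110101110111111100 walk d0:H4→d1:-→d2:-→d3:-→d4:-→d5:-→d6:-→d7:-→d8:-→d9:-→d10:-→d11:-→d12:H2→d13:-→d14:-→d15:-→d16:-→d17:-→d18:-→d19:-→d20:H5→d21:-→d22:-→d23:-→d24:-→d25:-→d26:-→d27:-→d28:-→d29:-→d30:-→d31:-→d32:H4 -> H4
  add 76.0.0.0/6 -> H7 at depth 6
  lookup 76.11.144.132: bits 01001100000010111001 walk d0:H4→d1:-→d2:-→d3:-→d4:-→d5:-→d6:H7→d7:-→d8:-→d9:-→d10:-→d11:-→d12:H3→d13:-→d14:-→d15:H7→d16:H7→d17:-→d18:-→d19:-→d20:H4 -> H4
  add 187.247.0.0/17 -> H5 at depth 17
  add 184.0.0.0/5 -> H5 at depth 5
  - 76.0.0.0/6 clear@6
  add 76.0.0.0/8 -> H1 at depth 8
  add 0.0.0.0/0 -> H3 at depth 0

== LOOKUPS ==
["H5","H2","H2","H3","H4","H4","H4","H4"]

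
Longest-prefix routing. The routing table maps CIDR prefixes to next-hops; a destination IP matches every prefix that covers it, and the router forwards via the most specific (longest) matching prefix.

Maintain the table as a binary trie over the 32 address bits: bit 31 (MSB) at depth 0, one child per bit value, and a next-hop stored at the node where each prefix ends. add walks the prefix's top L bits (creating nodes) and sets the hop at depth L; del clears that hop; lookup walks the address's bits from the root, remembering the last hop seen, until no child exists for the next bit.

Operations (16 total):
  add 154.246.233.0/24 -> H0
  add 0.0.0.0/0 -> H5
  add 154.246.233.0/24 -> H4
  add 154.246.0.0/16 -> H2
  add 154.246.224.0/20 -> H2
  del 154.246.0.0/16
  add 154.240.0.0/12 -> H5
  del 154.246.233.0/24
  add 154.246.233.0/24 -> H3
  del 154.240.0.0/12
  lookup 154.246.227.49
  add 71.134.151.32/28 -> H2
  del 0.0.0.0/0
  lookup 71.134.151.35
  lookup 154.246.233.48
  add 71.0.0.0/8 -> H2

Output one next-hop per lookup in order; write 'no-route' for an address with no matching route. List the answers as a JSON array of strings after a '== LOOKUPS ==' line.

Trace:
  add 154.246.233.0/24 -> H0 at depth 24
  add 0.0.0.0/0 -> H5 at depth 0
  add 154.246.233.0/24 -> H4 at depth 24
  add 154.246.0.0/16 -> H2 at depth 16
  add 154.246.224.0/20 -> H2 at depth 20
  del 154.246.0.0/16 (clear depth 16)
  add 154.240.0.0/12 -> H5 at depth 12
  del 154.246.233.0/24 (clear depth 24)
  add 154.246.233.0/24 -> H3 at depth 24
  del 154.240.0.0/12 (clear depth 12)
  Q 154.246.227.49: descend 10011010111101101110 ; hops seen [H5,H2] ; pick H2
  add 71.134.151.32/28 -> H2 at depth 28
  del 0.0.0.0/0 (clear depth 0)
  Q 71.134.151.35: descend 0100011110000110100101110010 ; hops seen [H2] ; pick H2
  Q 154.246.233.48: descend 100110101111011011101001 ; hops seen [H2,H3] ; pick H3
  add 71.0.0.0/8 -> H2 at depth 8

== LOOKUPS ==
["H2","H2","H3"]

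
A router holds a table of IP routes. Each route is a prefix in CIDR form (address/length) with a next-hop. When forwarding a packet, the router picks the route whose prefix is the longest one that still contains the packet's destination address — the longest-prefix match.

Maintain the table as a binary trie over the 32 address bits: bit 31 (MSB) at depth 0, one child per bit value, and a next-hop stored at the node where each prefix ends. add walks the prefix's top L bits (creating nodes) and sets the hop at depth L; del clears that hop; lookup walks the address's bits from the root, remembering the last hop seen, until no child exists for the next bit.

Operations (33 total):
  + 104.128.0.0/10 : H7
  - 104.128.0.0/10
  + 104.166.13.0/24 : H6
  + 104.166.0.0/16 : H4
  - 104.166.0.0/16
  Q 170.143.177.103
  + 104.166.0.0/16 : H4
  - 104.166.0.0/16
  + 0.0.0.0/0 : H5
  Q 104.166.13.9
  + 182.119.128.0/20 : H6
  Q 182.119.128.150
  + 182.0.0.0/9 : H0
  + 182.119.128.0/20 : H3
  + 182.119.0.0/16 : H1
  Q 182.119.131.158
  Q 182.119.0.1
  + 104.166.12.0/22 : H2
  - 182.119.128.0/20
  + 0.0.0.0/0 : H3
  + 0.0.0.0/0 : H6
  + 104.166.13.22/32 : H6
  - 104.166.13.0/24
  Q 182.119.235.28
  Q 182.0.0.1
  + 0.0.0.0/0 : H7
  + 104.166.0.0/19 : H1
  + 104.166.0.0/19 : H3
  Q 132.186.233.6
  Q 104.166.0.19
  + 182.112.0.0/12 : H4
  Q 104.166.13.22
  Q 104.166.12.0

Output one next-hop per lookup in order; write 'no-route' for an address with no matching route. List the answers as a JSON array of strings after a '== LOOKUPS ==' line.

Process each operation:
  + 104.128.0.0/10 (H7) depth=10
  - 104.128.0.0/10 clear@10
  + 104.166.13.0/24 (H6) depth=24
  + 104.166.0.0/16 (H4) depth=16
  - 104.166.0.0/16 clear@16
  ? 170.143.177.103  path d0:-  best=no-route
  + 104.166.0.0/16 (H4) depth=16
  - 104.166.0.0/16 clear@16
  + 0.0.0.0/0 (H5) depth=0
  ? 104.166.13.9  path d0:H5→d1:-→d2:-→d3:-→d4:-→d5:-→d6:-→d7:-→d8:-→d9:-→d10:-→d11:-→d12:-→d13:-→d14:-→d15:-→d16:-→d17:-→d18:-→d19:-→d20:-→d21:-→d22:-→d23:-→d24:H6  best=H6
  + 182.119.128.0/20 (H6) depth=20
  ? 182.119.128.150  path d0:H5→d1:-→d2:-→d3:-→d4:-→d5:-→d6:-→d7:-→d8:-→d9:-→d10:-→d11:-→d12:-→d13:-→d14:-→d15:-→d16:-→d17:-→d18:-→d19:-→d20:H6  best=H6
  + 182.0.0.0/9 (H0) depth=9
  + 182.119.128.0/20 (H3) depth=20
  + 182.119.0.0/16 (H1) depth=16
  ? 182.119.131.158  path d0:H5→d1:-→d2:-→d3:-→d4:-→d5:-→d6:-→d7:-→d8:-→d9:H0→d10:-→d11:-→d12:-→d13:-→d14:-→d15:-→d16:H1→d17:-→d18:-→d19:-→d20:H3  best=H3
  ? 182.119.0.1  path d0:H5→d1:-→d2:-→d3:-→d4:-→d5:-→d6:-→d7:-→d8:-→d9:H0→d10:-→d11:-→d12:-→d13:-→d14:-→d15:-→d16:H1  best=H1
  + 104.166.12.0/22 (H2) depth=22
  - 182.119.128.0/20 clear@20
  + 0.0.0.0/0 (H3) depth=0
  + 0.0.0.0/0 (H6) depth=0
  + 104.166.13.22/32 (H6) depth=32
  - 104.166.13.0/24 clear@24
  ? 182.119.235.28  path d0:H6→d1:-→d2:-→d3:-→d4:-→d5:-→d6:-→d7:-→d8:-→d9:H0→d10:-→d11:-→d12:-→d13:-→d14:-→d15:-→d16:H1→d17:-  best=H1
  ? 182.0.0.1  path d0:H6→d1:-→d2:-→d3:-→d4:-→d5:-→d6:-→d7:-→d8:-→d9:H0  best=H0
  + 0.0.0.0/0 (H7) depth=0
  + 104.166.0.0/19 (H1) depth=19
  + 104.166.0.0/19 (H3) depth=19
  ? 132.186.233.6  path d0:H7→d1:-→d2:-  best=H7
  ? 104.166.0.19  path d0:H7→d1:-→d2:-→d3:-→d4:-→d5:-→d6:-→d7:-→d8:-→d9:-→d10:-→d11:-→d12:-→d13:-→d14:-→d15:-→d16:-→d17:-→d18:-→d19:H3→d20:-  best=H3
  + 182.112.0.0/12 (H4) depth=12
  ? 104.166.13.22  path d0:H7→d1:-→d2:-→d3:-→d4:-→d5:-→d6:-→d7:-→d8:-→d9:-→d10:-→d11:-→d12:-→d13:-→d14:-→d15:-→d16:-→d17:-→d18:-→d19:H3→d20:-→d21:-→d22:H2→d23:-→d24:-→d25:-→d26:-→d27:-→d28:-→d29:-→d30:-→d31:-→d32:H6  best=H6
  ? 104.166.12.0  path d0:H7→d1:-→d2:-→d3:-→d4:-→d5:-→d6:-→d7:-→d8:-→d9:-→d10:-→d11:-→d12:-→d13:-→d14:-→d15:-→d16:-→d17:-→d18:-→d19:H3→d20:-→d21:-→d22:H2→d23:-  best=H2

== LOOKUPS ==
["no-route","H6","H6","H3","H1","H1","H0","H7","H3","H6","H2"]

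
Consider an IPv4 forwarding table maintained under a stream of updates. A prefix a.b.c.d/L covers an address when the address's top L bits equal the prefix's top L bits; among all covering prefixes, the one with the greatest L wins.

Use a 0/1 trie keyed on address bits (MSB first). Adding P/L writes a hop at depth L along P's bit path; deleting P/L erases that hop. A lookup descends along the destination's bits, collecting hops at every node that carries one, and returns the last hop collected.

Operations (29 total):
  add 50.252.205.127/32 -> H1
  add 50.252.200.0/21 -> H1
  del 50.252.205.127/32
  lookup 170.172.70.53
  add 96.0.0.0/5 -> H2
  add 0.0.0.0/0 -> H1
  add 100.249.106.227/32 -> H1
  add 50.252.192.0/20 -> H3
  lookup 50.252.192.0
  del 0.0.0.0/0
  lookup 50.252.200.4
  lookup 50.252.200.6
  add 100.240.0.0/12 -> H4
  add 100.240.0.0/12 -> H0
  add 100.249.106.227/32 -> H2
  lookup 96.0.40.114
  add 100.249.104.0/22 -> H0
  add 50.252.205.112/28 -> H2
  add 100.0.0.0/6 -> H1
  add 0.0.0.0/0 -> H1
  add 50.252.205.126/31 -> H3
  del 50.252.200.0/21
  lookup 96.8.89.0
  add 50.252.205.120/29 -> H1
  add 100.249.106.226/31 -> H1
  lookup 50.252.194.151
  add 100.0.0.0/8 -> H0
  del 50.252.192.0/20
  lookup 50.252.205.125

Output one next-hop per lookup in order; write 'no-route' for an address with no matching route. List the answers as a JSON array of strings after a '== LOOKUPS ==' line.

Apply in order:
  add 50.252.205.127/32 -> H1 at depth 32
  add 50.252.200.0/21 -> H1 at depth 21
  - 50.252.205.127/32 clear@32
  lookup 170.172.70.53: bits ε walk d0:- -> no-route
  add 96.0.0.0/5 -> H2 at depth 5
  add 0.0.0.0/0 -> H1 at depth 0
  add 100.249.106.227/32 -> H1 at depth 32
  add 50.252.192.0/20 -> H3 at depth 20
  lookup 50.252.192.0: bits 00110010111111001100 walk d0:H1→d1:-→d2:-→d3:-→d4:-→d5:-→d6:-→d7:-→d8:-→d9:-→d10:-→d11:-→d12:-→d13:-→d14:-→d15:-→d16:-→d17:-→d18:-→d19:-→d20:H3 -> H3
  - 0.0.0.0/0 clear@0
  lookup 50.252.200.4: bits 001100101111110011001 walk d0:-→d1:-→d2:-→d3:-→d4:-→d5:-→d6:-→d7:-→d8:-→d9:-→d10:-→d11:-→d12:-→d13:-→d14:-→d15:-→d16:-→d17:-→d18:-→d19:-→d20:H3→d21:H1 -> H1
  lookup 50.252.200.6: bits 001100101111110011001 walk d0:-→d1:-→d2:-→d3:-→d4:-→d5:-→d6:-→d7:-→d8:-→d9:-→d10:-→d11:-→d12:-→d13:-→d14:-→d15:-→d16:-→d17:-→d18:-→d19:-→d20:H3→d21:H1 -> H1
  add 100.240.0.0/12 -> H4 at depth 12
  add 100.240.0.0/12 -> H0 at depth 12
  add 100.249.106.227/32 -> H2 at depth 32
  lookup 96.0.40.114: bits 01100 walk d0:-→d1:-→d2:-→d3:-→d4:-→d5:H2 -> H2
  add 100.249.104.0/22 -> H0 at depth 22
  add 50.252.205.112/28 -> H2 at depth 28
  add 100.0.0.0/6 -> H1 at depth 6
  add 0.0.0.0/0 -> H1 at depth 0
  add 50.252.205.126/31 -> H3 at depth 31
  - 50.252.200.0/21 clear@21
  lookup 96.8.89.0: bits 01100 walk d0:H1→d1:-→d2:-→d3:-→d4:-→d5:H2 -> H2
  add 50.252.205.120/29 -> H1 at depth 29
  add 100.249.106.226/31 -> H1 at depth 31
  lookup 50.252.194.151: bits 00110010111111001100 walk d0:H1→d1:-→d2:-→d3:-→d4:-→d5:-→d6:-→d7:-→d8:-→d9:-→d10:-→d11:-→d12:-→d13:-→d14:-→d15:-→d16:-→d17:-→d18:-→d19:-→d20:H3 -> H3
  add 100.0.0.0/8 -> H0 at depth 8
  - 50.252.192.0/20 clear@20
  lookup 50.252.205.125: bits 001100101111110011001101011111 walk d0:H1→d1:-→d2:-→d3:-→d4:-→d5:-→d6:-→d7:-→d8:-→d9:-→d10:-→d11:-→d12:-→d13:-→d14:-→d15:-→d16:-→d17:-→d18:-→d19:-→d20:-→d21:-→d22:-→d23:-→d24:-→d25:-→d26:-→d27:-→d28:H2→d29:H1→d30:- -> H1

== LOOKUPS ==
["no-route","H3","H1","H1","H2","H2","H3","H1"]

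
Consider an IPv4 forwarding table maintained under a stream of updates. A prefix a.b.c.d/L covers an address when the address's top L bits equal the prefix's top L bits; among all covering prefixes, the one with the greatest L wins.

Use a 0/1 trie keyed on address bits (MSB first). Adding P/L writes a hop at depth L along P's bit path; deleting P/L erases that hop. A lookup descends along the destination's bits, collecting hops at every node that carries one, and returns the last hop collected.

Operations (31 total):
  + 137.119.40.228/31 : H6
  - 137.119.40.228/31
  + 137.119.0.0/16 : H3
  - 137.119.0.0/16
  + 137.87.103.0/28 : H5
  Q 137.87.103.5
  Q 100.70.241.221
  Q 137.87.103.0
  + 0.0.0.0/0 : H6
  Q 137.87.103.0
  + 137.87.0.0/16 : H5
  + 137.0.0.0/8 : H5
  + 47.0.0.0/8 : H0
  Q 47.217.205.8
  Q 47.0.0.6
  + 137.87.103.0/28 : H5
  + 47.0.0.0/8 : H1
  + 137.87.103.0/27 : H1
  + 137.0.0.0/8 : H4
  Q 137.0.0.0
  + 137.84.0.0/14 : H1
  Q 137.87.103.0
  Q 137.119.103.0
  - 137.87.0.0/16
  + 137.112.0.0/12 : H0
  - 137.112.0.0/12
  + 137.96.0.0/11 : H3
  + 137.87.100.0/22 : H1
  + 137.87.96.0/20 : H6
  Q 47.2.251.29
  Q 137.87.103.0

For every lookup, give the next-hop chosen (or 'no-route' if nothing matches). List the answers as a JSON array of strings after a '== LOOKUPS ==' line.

Apply in order:
  + 137.119.40.228/31 (H6) depth=31
  del 137.119.40.228/31 (clear depth 31)
  + 137.119.0.0/16 (H3) depth=16
  del 137.119.0.0/16 (clear depth 16)
  + 137.87.103.0/28 (H5) depth=28
  ? 137.87.103.5  path d0:-→d1:-→d2:-→d3:-→d4:-→d5:-→d6:-→d7:-→d8:-→d9:-→d10:-→d11:-→d12:-→d13:-→d14:-→d15:-→d16:-→d17:-→d18:-→d19:-→d20:-→d21:-→d22:-→d23:-→d24:-→d25:-→d26:-→d27:-→d28:H5  best=H5
  ? 100.70.241.221  path d0:-  best=no-route
  ? 137.87.103.0  path d0:-→d1:-→d2:-→d3:-→d4:-→d5:-→d6:-→d7:-→d8:-→d9:-→d10:-→d11:-→d12:-→d13:-→d14:-→d15:-→d16:-→d17:-→d18:-→d19:-→d20:-→d21:-→d22:-→d23:-→d24:-→d25:-→d26:-→d27:-→d28:H5  best=H5
  + 0.0.0.0/0 (H6) depth=0
  ? 137.87.103.0  path d0:H6→d1:-→d2:-→d3:-→d4:-→d5:-→d6:-→d7:-→d8:-→d9:-→d10:-→d11:-→d12:-→d13:-→d14:-→d15:-→d16:-→d17:-→d18:-→d19:-→d20:-→d21:-→d22:-→d23:-→d24:-→d25:-→d26:-→d27:-→d28:H5  best=H5
  + 137.87.0.0/16 (H5) depth=16
  + 137.0.0.0/8 (H5) depth=8
  + 47.0.0.0/8 (H0) depth=8
  ? 47.217.205.8  path d0:H6→d1:-→d2:-→d3:-→d4:-→d5:-→d6:-→d7:-→d8:H0  best=H0
  ? 47.0.0.6  path d0:H6→d1:-→d2:-→d3:-→d4:-→d5:-→d6:-→d7:-→d8:H0  best=H0
  + 137.87.103.0/28 (H5) depth=28
  + 47.0.0.0/8 (H1) depth=8
  + 137.87.103.0/27 (H1) depth=27
  + 137.0.0.0/8 (H4) depth=8
  ? 137.0.0.0  path d0:H6→d1:-→d2:-→d3:-→d4:-→d5:-→d6:-→d7:-→d8:H4→d9:-  best=H4
  + 137.84.0.0/14 (H1) depth=14
  ? 137.87.103.0  path d0:H6→d1:-→d2:-→d3:-→d4:-→d5:-→d6:-→d7:-→d8:H4→d9:-→d10:-→d11:-→d12:-→d13:-→d14:H1→d15:-→d16:H5→d17:-→d18:-→d19:-→d20:-→d21:-→d22:-→d23:-→d24:-→d25:-→d26:-→d27:H1→d28:H5  best=H5
  ? 137.119.103.0  path d0:H6→d1:-→d2:-→d3:-→d4:-→d5:-→d6:-→d7:-→d8:H4→d9:-→d10:-→d11:-→d12:-→d13:-→d14:-→d15:-→d16:-→d17:-  best=H4
  del 137.87.0.0/16 (clear depth 16)
  + 137.112.0.0/12 (H0) depth=12
  del 137.112.0.0/12 (clear depth 12)
  + 137.96.0.0/11 (H3) depth=11
  + 137.87.100.0/22 (H1) depth=22
  + 137.87.96.0/20 (H6) depth=20
  ? 47.2.251.29  path d0:H6→d1:-→d2:-→d3:-→d4:-→d5:-→d6:-→d7:-→d8:H1  best=H1
  ? 137.87.103.0  path d0:H6→d1:-→d2:-→d3:-→d4:-→d5:-→d6:-→d7:-→d8:H4→d9:-→d10:-→d11:-→d12:-→d13:-→d14:H1→d15:-→d16:-→d17:-→d18:-→d19:-→d20:H6→d21:-→d22:H1→d23:-→d24:-→d25:-→d26:-→d27:H1→d28:H5  best=H5

== LOOKUPS ==
["H5","no-route","H5","H5","H0","H0","H4","H5","H4","H1","H5"]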